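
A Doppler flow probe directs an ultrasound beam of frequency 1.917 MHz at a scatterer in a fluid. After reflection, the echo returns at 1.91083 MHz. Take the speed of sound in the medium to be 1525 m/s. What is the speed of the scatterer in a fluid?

Double Doppler shift off a moving reflector: f₂ = f₀ · (v + u)/(v − u) (u > 0 toward emitter).
Rearranging, u = v · (f₂ − f₀)/(f₂ + f₀) = 1525 × -0.00617/3.82783 ≈ -2.46 m/s.
So the scatterer in a fluid is moving at 2.46 m/s away from the emitter.

2.46 m/s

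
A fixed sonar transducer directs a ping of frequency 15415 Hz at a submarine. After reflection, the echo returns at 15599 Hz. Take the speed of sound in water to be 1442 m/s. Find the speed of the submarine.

8.6 m/s

Double Doppler shift off a moving reflector: f₂ = f₀ · (v + u)/(v − u) (u > 0 toward emitter).
Rearranging, u = v · (f₂ − f₀)/(f₂ + f₀) = 1442 × 184/31014 ≈ 8.6 m/s.
So the submarine is moving at 8.6 m/s toward the emitter.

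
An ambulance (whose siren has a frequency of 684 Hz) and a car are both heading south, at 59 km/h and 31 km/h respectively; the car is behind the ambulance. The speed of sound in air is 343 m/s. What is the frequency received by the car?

59 km/h = 16.39 m/s; 31 km/h = 8.611 m/s.
The car is behind, so the ambulance is moving away from it while the car is moving toward the ambulance.
General Doppler shift: f' = f · (v + v_o)/(v + v_s).
f' = 684 × (343 + 8.611)/(343 + 16.39) = 684 × 351.61/359.39 ≈ 669 Hz.

669 Hz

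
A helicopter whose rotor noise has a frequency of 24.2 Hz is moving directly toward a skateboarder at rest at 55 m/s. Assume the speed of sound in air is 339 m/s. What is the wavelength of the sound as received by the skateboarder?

11.74 m

With the source moving toward a stationary observer, f' = f · v/(v − v_s).
f' = 24.2 × 339/(339 − 55) ≈ 28.9 Hz.
λ' = v/f' = 339/28.8866 ≈ 11.74 m.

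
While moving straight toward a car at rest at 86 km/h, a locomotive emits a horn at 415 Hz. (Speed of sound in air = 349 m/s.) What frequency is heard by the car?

86 km/h = 23.89 m/s.
Moving source, stationary observer: f' = f · v/(v − v_s) since the source is approaching.
f' = 415 × 349/(349 − 23.89) = 415 × 349/325.1 ≈ 445 Hz.

445 Hz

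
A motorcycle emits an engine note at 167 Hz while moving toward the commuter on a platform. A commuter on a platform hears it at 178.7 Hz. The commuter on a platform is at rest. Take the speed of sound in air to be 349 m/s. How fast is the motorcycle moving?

f' = f · v/(v − v_s) ⇒ v_s = v · |1 − f/f'|.
v_s = 349 × |1 − 167/178.7| = 349 × 0.06547 ≈ 22.9 m/s.

22.9 m/s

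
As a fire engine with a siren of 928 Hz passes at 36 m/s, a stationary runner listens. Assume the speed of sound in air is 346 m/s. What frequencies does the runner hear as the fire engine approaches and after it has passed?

1036 Hz approaching; 841 Hz receding

Approaching: f₁ = f · v/(v − v_s) = 928 × 346/310 ≈ 1036 Hz.
Receding: f₂ = f · v/(v + v_s) = 928 × 346/382 ≈ 841 Hz.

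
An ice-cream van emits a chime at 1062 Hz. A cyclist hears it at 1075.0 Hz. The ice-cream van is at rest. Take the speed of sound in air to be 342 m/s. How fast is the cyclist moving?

f' > f, so the cyclist is approaching.
f' = f · (v + v_o)/v ⇒ v_o = v · |f'/f − 1|.
v_o = 342 × |1075.0/1062 − 1| = 342 × 0.01224 ≈ 4.2 m/s.

4.2 m/s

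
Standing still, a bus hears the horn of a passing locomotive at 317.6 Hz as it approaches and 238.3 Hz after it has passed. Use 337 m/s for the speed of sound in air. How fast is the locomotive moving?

f₁/f₂ = (v + v_s)/(v − v_s), so v_s = v · (f₁ − f₂)/(f₁ + f₂).
v_s = 337 × (317.6 − 238.3)/(317.6 + 238.3) = 337 × 79.3/555.9 ≈ 48 m/s.

48 m/s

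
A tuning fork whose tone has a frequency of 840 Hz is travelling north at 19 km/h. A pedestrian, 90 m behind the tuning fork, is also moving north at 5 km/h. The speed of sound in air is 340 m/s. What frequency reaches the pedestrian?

831 Hz

19 km/h = 5.278 m/s; 5 km/h = 1.389 m/s.
The pedestrian is behind, so the tuning fork is moving away from it while the pedestrian is moving toward the tuning fork.
General Doppler shift: f' = f · (v + v_o)/(v + v_s).
f' = 840 × (340 + 1.389)/(340 + 5.278) = 840 × 341.39/345.28 ≈ 831 Hz.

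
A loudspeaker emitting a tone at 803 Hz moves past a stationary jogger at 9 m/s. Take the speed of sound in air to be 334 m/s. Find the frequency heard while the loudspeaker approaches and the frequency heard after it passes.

825 Hz approaching; 782 Hz receding

Approaching: f₁ = f · v/(v − v_s) = 803 × 334/325 ≈ 825 Hz.
Receding: f₂ = f · v/(v + v_s) = 803 × 334/343 ≈ 782 Hz.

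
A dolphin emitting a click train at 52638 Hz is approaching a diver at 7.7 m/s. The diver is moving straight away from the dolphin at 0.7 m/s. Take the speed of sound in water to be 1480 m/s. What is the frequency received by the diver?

Both move, so f' = f · (v − v_o)/(v − v_s).
f' = 52638 × (1480 − 0.7)/(1480 − 7.7) = 52638 × 1479.3/1472.3 ≈ 52888 Hz.

52888 Hz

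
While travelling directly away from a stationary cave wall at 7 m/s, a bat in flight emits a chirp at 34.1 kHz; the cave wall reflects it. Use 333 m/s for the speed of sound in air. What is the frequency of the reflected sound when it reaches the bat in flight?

32.7 kHz

The cave wall receives the sound from a moving source: f₁ = f₀ · v/(v + v_e) = 34.1 × 333/340 ≈ 33.4 kHz.
On the return leg the bat in flight is a moving observer: f₂ = f₁ · (v − v_e)/v = 33.4 × 326/333 ≈ 32.7 kHz.
Equivalently f₂ = f₀ · (v − v_e)/(v + v_e).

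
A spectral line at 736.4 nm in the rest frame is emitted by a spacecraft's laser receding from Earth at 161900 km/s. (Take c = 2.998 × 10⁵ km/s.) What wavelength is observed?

β = v/c = 161900/299800 = 0.5400.
Relativistic Doppler for wavelength: λ' = λ₀ · √((1 + β)/(1 − β)).
λ' = 736.4 × √(1.5400/0.4600) = 736.4 × 1.82978 ≈ 1347.4 nm.

1347.4 nm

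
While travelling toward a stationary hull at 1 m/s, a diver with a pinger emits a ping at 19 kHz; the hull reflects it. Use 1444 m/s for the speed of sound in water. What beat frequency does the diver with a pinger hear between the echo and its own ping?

26.3 Hz

The hull receives the sound from a moving source: f₁ = f₀ · v/(v − v_e) = 19 × 1444/1443 ≈ 19.0132 kHz.
On the return leg the diver with a pinger is a moving observer: f₂ = f₁ · (v + v_e)/v = 19.0132 × 1445/1444 ≈ 19.0263 kHz.
Beat against the emitted tone (with f₀ = 19000 Hz): |f₂ − f₀| = 2v_e·f₀/(v − v_e) = 2 × 1 × 19000/1443 ≈ 26.3 Hz.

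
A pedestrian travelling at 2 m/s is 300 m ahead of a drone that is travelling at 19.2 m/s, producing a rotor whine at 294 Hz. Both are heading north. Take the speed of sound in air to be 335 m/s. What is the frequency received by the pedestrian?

The pedestrian is ahead, so the drone is moving toward it while the pedestrian is moving away from the drone.
With source approaching and observer receding, f' = f · (v − v_o)/(v − v_s).
f' = 294 × (335 − 2)/(335 − 19.2) = 294 × 333/315.8 ≈ 310 Hz.

310 Hz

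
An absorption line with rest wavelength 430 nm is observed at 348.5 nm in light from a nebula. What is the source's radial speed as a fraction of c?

0.207c

λ'/λ₀ = 0.8105 < 1 (blueshift), so the source is approaching.
λ'/λ₀ = √((1 − β)/(1 + β)) for an approaching source ⇒ β = (1 − r²)/(1 + r²) with r = λ'/λ₀.
β = (1 − 0.6569)/(1 + 0.6569) ≈ 0.207.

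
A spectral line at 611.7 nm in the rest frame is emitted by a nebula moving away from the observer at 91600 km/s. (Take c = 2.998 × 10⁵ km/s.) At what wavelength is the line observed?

838.7 nm

β = v/c = 91600/299800 = 0.3055.
Relativistic Doppler for wavelength: λ' = λ₀ · √((1 + β)/(1 − β)).
λ' = 611.7 × √(1.3055/0.6945) = 611.7 × 1.37110 ≈ 838.7 nm.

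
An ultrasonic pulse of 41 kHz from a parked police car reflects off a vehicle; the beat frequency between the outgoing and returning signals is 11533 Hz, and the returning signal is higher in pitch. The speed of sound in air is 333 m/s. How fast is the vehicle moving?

Double Doppler shift off a moving reflector: f₂ = f₀ · (v + u)/(v − u) (u > 0 toward emitter).
Returning signal is higher, so f₂ = f₀ + Δf = 41000 + 11533 = 52533 Hz.
Rearranging, u = v · (f₂ − f₀)/(f₂ + f₀) = 333 × 11533/93533 ≈ 41 m/s.
So the vehicle is moving at 41 m/s toward the emitter.

41 m/s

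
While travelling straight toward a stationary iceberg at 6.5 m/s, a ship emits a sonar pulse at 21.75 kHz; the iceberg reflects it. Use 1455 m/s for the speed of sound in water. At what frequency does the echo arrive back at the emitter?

The iceberg receives the sound from a moving source: f₁ = f₀ · v/(v − v_e) = 21.75 × 1455/1448.5 ≈ 21.8 kHz.
On the return leg the ship is a moving observer: f₂ = f₁ · (v + v_e)/v = 21.8 × 1461.5/1455 ≈ 21.9 kHz.
Equivalently f₂ = f₀ · (v + v_e)/(v − v_e).

21.9 kHz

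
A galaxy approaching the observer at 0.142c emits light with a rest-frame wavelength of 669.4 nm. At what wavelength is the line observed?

Relativistic Doppler for wavelength: λ' = λ₀ · √((1 − β)/(1 + β)).
λ' = 669.4 × √(0.8580/1.1420) = 669.4 × 0.86678 ≈ 580.2 nm.

580.2 nm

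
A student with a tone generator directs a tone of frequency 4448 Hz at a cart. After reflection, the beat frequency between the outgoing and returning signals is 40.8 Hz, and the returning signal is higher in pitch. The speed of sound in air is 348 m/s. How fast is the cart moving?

Double Doppler shift off a moving reflector: f₂ = f₀ · (v + u)/(v − u) (u > 0 toward emitter).
Returning signal is higher, so f₂ = f₀ + Δf = 4448 + 40.8 = 4488.8 Hz.
Rearranging, u = v · (f₂ − f₀)/(f₂ + f₀) = 348 × 40.8/8936.8 ≈ 1.59 m/s.
So the cart is moving at 1.59 m/s toward the emitter.

1.59 m/s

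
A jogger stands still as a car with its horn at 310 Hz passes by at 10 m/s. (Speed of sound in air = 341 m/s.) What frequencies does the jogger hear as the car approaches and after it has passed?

Approaching: f₁ = f · v/(v − v_s) = 310 × 341/331 ≈ 319 Hz.
Receding: f₂ = f · v/(v + v_s) = 310 × 341/351 ≈ 301 Hz.

319 Hz approaching; 301 Hz receding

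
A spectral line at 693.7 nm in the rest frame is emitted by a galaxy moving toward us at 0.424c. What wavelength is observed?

441.2 nm

Relativistic Doppler for wavelength: λ' = λ₀ · √((1 − β)/(1 + β)).
λ' = 693.7 × √(0.5760/1.4240) = 693.7 × 0.63600 ≈ 441.2 nm.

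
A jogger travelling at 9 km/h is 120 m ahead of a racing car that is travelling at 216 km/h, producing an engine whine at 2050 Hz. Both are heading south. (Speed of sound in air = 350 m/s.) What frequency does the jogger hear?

2456 Hz

216 km/h = 60 m/s; 9 km/h = 2.5 m/s.
The jogger is ahead, so the racing car is moving toward it while the jogger is moving away from the racing car.
Both move, so f' = f · (v − v_o)/(v − v_s).
f' = 2050 × (350 − 2.5)/(350 − 60) = 2050 × 347.5/290 ≈ 2456 Hz.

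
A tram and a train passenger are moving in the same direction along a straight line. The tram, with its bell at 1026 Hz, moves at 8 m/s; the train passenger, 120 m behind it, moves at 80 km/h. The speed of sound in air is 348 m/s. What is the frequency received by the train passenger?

80 km/h = 22.22 m/s.
The train passenger is behind, so the tram is moving away from it while the train passenger is moving toward the tram.
General Doppler shift: f' = f · (v + v_o)/(v + v_s).
f' = 1026 × (348 + 22.22)/(348 + 8) = 1026 × 370.22/356 ≈ 1067 Hz.

1067 Hz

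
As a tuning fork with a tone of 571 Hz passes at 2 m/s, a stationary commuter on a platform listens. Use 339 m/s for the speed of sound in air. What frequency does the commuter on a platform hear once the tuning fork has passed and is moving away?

568 Hz

Receding: f₂ = f · v/(v + v_s) = 571 × 339/341 ≈ 568 Hz.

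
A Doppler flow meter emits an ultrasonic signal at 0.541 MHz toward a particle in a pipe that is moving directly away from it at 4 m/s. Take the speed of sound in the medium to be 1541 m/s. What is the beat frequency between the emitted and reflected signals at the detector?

At the particle in a pipe (a moving observer), f₁ = f₀ · (v − u)/v = 0.541 × 1537/1541 ≈ 0.53960 MHz.
On reflection it acts as a source moving away from the stationary detector: f₂ = f₁ · v/(v + u) = 0.53960 × 1541/1545 ≈ 0.53820 MHz.
Beat frequency (with f₀ = 541000 Hz): |f₂ − f₀| = 2u·f₀/(v + u) = 2 × 4 × 541000/1545 ≈ 2801 Hz.

2801 Hz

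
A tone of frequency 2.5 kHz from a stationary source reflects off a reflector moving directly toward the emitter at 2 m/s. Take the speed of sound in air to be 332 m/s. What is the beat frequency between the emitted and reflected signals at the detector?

The reflector first receives the wave as a moving observer: f₁ = f₀ · (v + u)/v = 2.5 × (332 + 2)/332 ≈ 2.5151 kHz.
The reflection then acts as a moving source: f₂ = f₁ · v/(v − u) ≈ 2.5303 kHz.
Equivalently f₂ = f₀ · (v + u)/(v − u).
Beat frequency (with f₀ = 2500 Hz): |f₂ − f₀| = 2u·f₀/(v − u) = 2 × 2 × 2500/330 ≈ 30.3 Hz.

30.3 Hz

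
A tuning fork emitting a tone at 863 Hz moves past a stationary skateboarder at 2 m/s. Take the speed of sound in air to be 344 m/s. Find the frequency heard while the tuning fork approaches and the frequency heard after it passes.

Approaching: f₁ = f · v/(v − v_s) = 863 × 344/342 ≈ 868 Hz.
Receding: f₂ = f · v/(v + v_s) = 863 × 344/346 ≈ 858 Hz.

868 Hz approaching; 858 Hz receding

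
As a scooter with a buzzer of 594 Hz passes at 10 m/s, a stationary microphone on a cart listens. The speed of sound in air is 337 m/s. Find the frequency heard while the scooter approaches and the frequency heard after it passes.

612 Hz approaching; 577 Hz receding

Approaching: f₁ = f · v/(v − v_s) = 594 × 337/327 ≈ 612 Hz.
Receding: f₂ = f · v/(v + v_s) = 594 × 337/347 ≈ 577 Hz.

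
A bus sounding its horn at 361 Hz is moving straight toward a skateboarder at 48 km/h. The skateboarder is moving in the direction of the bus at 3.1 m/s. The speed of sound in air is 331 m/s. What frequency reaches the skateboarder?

48 km/h = 13.33 m/s.
With source approaching and observer approaching, f' = f · (v + v_o)/(v − v_s).
f' = 361 × (331 + 3.1)/(331 − 13.33) = 361 × 334.1/317.67 ≈ 380 Hz.

380 Hz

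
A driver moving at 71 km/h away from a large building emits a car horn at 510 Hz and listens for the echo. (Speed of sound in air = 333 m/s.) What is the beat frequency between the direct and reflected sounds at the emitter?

71 km/h = 19.72 m/s.
The large building receives the sound from a moving source: f₁ = f₀ · v/(v + v_e) = 510 × 333/352.72 ≈ 481.5 Hz.
On the return leg the driver is a moving observer: f₂ = f₁ · (v − v_e)/v = 481.5 × 313.28/333 ≈ 453.0 Hz.
Equivalently f₂ = f₀ · (v − v_e)/(v + v_e).
Beat against the emitted tone: |f₂ − f₀| = 2v_e·f₀/(v + v_e) = 2 × 19.72 × 510/352.72 ≈ 57.0 Hz.

57.0 Hz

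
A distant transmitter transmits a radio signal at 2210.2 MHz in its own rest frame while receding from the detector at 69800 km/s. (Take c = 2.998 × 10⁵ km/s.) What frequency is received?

β = v/c = 69800/299800 = 0.2328.
Relativistic Doppler for frequency: f' = f₀ · √((1 − β)/(1 + β)).
f' = 2210.2 × √(0.7672/1.2328) = 2210.2 × 0.78886 ≈ 1743.5 MHz.

1743.5 MHz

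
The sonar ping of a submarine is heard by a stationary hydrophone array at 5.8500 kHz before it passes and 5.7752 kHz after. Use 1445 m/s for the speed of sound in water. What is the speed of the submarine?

f₁/f₂ = (v + v_s)/(v − v_s), so v_s = v · (f₁ − f₂)/(f₁ + f₂).
v_s = 1445 × (5.8500 − 5.7752)/(5.8500 + 5.7752) = 1445 × 0.0748/11.6252 ≈ 9.3 m/s.

9.3 m/s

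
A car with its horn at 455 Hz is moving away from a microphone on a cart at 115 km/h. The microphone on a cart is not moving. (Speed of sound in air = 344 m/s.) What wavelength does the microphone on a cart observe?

115 km/h = 31.94 m/s.
Moving source, stationary observer: f' = f · v/(v + v_s) since the source is receding.
f' = 455 × 344/(344 + 31.94) ≈ 416 Hz.
λ' = v/f' = 344/416.338 ≈ 82.6 cm.

82.6 cm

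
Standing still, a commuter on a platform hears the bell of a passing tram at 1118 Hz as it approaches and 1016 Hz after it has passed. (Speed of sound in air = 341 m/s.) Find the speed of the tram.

16.3 m/s

f₁/f₂ = (v + v_s)/(v − v_s), so v_s = v · (f₁ − f₂)/(f₁ + f₂).
v_s = 341 × (1118 − 1016)/(1118 + 1016) = 341 × 102/2134 ≈ 16.3 m/s.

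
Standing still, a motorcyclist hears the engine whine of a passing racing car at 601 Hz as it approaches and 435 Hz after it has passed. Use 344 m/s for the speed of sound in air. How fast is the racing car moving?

55 m/s

f₁/f₂ = (v + v_s)/(v − v_s), so v_s = v · (f₁ − f₂)/(f₁ + f₂).
v_s = 344 × (601 − 435)/(601 + 435) = 344 × 166/1036 ≈ 55 m/s.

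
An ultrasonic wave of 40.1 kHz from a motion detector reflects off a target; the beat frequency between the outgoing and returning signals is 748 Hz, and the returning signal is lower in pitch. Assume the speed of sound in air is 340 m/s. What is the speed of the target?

Double Doppler shift off a moving reflector: f₂ = f₀ · (v + u)/(v − u) (u > 0 toward emitter).
Returning signal is lower, so f₂ = f₀ − Δf = 40100 − 748 = 39352 Hz.
Rearranging, u = v · (f₂ − f₀)/(f₂ + f₀) = 340 × -748/79452 ≈ -3.2 m/s.
So the target is moving at 3.2 m/s away from the emitter.

3.2 m/s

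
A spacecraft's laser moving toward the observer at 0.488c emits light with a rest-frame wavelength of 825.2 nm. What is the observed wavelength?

484.1 nm

Relativistic Doppler for wavelength: λ' = λ₀ · √((1 − β)/(1 + β)).
λ' = 825.2 × √(0.5120/1.4880) = 825.2 × 0.58659 ≈ 484.1 nm.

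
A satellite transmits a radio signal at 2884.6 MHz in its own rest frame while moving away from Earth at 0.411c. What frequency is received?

Relativistic Doppler for frequency: f' = f₀ · √((1 − β)/(1 + β)).
f' = 2884.6 × √(0.5890/1.4110) = 2884.6 × 0.64609 ≈ 1863.7 MHz.

1863.7 MHz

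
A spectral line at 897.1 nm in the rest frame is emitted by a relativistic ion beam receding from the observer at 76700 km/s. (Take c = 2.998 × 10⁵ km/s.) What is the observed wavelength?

β = v/c = 76700/299800 = 0.2558.
Relativistic Doppler for wavelength: λ' = λ₀ · √((1 + β)/(1 − β)).
λ' = 897.1 × √(1.2558/0.7442) = 897.1 × 1.29907 ≈ 1165.4 nm.

1165.4 nm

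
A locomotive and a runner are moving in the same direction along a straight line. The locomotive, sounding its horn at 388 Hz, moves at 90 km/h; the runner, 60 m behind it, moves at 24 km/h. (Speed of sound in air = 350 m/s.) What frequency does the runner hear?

369 Hz

90 km/h = 25 m/s; 24 km/h = 6.667 m/s.
The runner is behind, so the locomotive is moving away from it while the runner is moving toward the locomotive.
Both move, so f' = f · (v + v_o)/(v + v_s).
f' = 388 × (350 + 6.667)/(350 + 25) = 388 × 356.67/375 ≈ 369 Hz.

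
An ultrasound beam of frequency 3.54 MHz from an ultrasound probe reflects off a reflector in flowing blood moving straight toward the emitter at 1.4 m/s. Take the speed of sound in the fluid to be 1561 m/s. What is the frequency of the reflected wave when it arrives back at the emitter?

3.546 MHz

The reflector in flowing blood first receives the wave as a moving observer: f₁ = f₀ · (v + u)/v = 3.54 × (1561 + 1.4)/1561 ≈ 3.543 MHz.
On reflection it acts as a source moving toward the stationary detector: f₂ = f₁ · v/(v − u) = 3.543 × 1561/1559.6 ≈ 3.546 MHz.
Equivalently f₂ = f₀ · (v + u)/(v − u).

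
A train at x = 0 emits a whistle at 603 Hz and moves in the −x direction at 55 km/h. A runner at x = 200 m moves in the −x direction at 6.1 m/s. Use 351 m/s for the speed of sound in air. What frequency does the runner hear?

55 km/h = 15.28 m/s.
The observer lies on the +x side, so the source is heading away from the observer and the observer is heading toward the source.
Both move, so f' = f · (v + v_o)/(v + v_s).
f' = 603 × (351 + 6.1)/(351 + 15.28) = 603 × 357.1/366.28 ≈ 588 Hz.

588 Hz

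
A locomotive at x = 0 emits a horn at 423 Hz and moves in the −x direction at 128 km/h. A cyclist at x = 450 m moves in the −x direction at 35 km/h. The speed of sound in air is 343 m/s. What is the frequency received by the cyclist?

128 km/h = 35.56 m/s; 35 km/h = 9.722 m/s.
The observer lies on the +x side, so the source is heading away from the observer and the observer is heading toward the source.
With source receding and observer approaching, f' = f · (v + v_o)/(v + v_s).
f' = 423 × (343 + 9.722)/(343 + 35.56) = 423 × 352.72/378.56 ≈ 394 Hz.

394 Hz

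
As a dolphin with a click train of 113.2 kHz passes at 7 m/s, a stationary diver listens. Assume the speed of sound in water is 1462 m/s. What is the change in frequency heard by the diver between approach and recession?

Approaching: f₁ = f · v/(v − v_s) = 113.2 × 1462/1455 ≈ 113.74 kHz.
Receding: f₂ = f · v/(v + v_s) = 113.2 × 1462/1469 ≈ 112.66 kHz.
Drop: f₁ − f₂ = 2f·v·v_s/(v² − v_s²) = 2 × 113.2 × 1462 × 7/(1462² − 7²) ≈ 1.08 kHz.

1.08 kHz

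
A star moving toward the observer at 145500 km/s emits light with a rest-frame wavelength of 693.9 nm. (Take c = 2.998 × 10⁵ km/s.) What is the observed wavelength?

408.5 nm

β = v/c = 145500/299800 = 0.4853.
Relativistic Doppler for wavelength: λ' = λ₀ · √((1 − β)/(1 + β)).
λ' = 693.9 × √(0.5147/1.4853) = 693.9 × 0.58865 ≈ 408.5 nm.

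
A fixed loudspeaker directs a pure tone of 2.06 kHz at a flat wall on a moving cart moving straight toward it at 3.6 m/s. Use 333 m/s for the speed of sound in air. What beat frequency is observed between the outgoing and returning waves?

45.0 Hz

At the flat wall on a moving cart (a moving observer), f₁ = f₀ · (v + u)/v = 2.06 × 336.6/333 ≈ 2.0823 kHz.
The reflection then acts as a moving source: f₂ = f₁ · v/(v − u) ≈ 2.1050 kHz.
Equivalently f₂ = f₀ · (v + u)/(v − u).
Beat frequency (with f₀ = 2060 Hz): |f₂ − f₀| = 2u·f₀/(v − u) = 2 × 3.6 × 2060/329.4 ≈ 45.0 Hz.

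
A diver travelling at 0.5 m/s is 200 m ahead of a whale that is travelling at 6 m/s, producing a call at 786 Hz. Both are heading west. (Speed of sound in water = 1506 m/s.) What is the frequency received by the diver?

The diver is ahead, so the whale is moving toward it while the diver is moving away from the whale.
General Doppler shift: f' = f · (v − v_o)/(v − v_s).
f' = 786 × (1506 − 0.5)/(1506 − 6) = 786 × 1505.5/1500 ≈ 789 Hz.

789 Hz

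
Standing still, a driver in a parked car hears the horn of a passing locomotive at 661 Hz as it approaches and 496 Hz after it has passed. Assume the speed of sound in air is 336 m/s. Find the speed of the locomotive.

48 m/s

f₁/f₂ = (v + v_s)/(v − v_s), so v_s = v · (f₁ − f₂)/(f₁ + f₂).
v_s = 336 × (661 − 496)/(661 + 496) = 336 × 165/1157 ≈ 48 m/s.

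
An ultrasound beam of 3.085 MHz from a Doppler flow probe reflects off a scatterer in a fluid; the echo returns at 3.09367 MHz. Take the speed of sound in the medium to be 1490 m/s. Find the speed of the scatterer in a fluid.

Double Doppler shift off a moving reflector: f₂ = f₀ · (v + u)/(v − u) (u > 0 toward emitter).
Rearranging, u = v · (f₂ − f₀)/(f₂ + f₀) = 1490 × 0.00867/6.17867 ≈ 2.09 m/s.
So the scatterer in a fluid is moving at 2.09 m/s toward the emitter.

2.09 m/s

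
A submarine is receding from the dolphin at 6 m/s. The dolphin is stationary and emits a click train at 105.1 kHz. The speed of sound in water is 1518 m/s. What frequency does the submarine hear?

Moving observer, stationary source: f' = f · (v − v_o)/v.
f' = 105.1 × (1518 − 6)/1518 = 105.1 × 1512/1518 ≈ 104.7 kHz.

104.7 kHz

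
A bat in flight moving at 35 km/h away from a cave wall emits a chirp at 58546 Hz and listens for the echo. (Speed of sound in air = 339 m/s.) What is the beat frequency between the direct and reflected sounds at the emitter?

3264 Hz

35 km/h = 9.722 m/s.
The cave wall receives the sound from a moving source: f₁ = f₀ · v/(v + v_e) = 58546 × 339/348.72 ≈ 56914 Hz.
On the return leg the bat in flight is a moving observer: f₂ = f₁ · (v − v_e)/v = 56914 × 329.28/339 ≈ 55282 Hz.
Beat against the emitted tone: |f₂ − f₀| = 2v_e·f₀/(v + v_e) = 2 × 9.722 × 58546/348.72 ≈ 3264 Hz.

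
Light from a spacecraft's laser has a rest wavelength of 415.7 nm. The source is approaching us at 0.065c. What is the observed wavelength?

Relativistic Doppler for wavelength: λ' = λ₀ · √((1 − β)/(1 + β)).
λ' = 415.7 × √(0.9350/1.0650) = 415.7 × 0.93698 ≈ 389.5 nm.

389.5 nm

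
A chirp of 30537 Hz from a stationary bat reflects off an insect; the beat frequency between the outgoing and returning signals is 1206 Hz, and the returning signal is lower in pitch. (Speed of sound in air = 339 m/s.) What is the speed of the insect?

Double Doppler shift off a moving reflector: f₂ = f₀ · (v + u)/(v − u) (u > 0 toward emitter).
Returning signal is lower, so f₂ = f₀ − Δf = 30537 − 1206 = 29331 Hz.
Rearranging, u = v · (f₂ − f₀)/(f₂ + f₀) = 339 × -1206/59868 ≈ -6.8 m/s.
So the insect is moving at 6.8 m/s away from the emitter.

6.8 m/s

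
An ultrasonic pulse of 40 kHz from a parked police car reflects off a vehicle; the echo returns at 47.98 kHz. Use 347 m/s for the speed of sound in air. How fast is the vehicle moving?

Double Doppler shift off a moving reflector: f₂ = f₀ · (v + u)/(v − u) (u > 0 toward emitter).
Rearranging, u = v · (f₂ − f₀)/(f₂ + f₀) = 347 × 7.98/87.98 ≈ 31 m/s.
So the vehicle is moving at 31 m/s toward the emitter.

31 m/s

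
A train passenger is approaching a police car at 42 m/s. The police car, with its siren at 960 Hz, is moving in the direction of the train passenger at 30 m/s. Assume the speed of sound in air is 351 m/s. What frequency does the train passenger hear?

1175 Hz

Both move, so f' = f · (v + v_o)/(v − v_s).
f' = 960 × (351 + 42)/(351 − 30) = 960 × 393/321 ≈ 1175 Hz.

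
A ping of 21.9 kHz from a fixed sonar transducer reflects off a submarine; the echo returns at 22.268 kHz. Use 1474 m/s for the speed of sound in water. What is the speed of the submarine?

Double Doppler shift off a moving reflector: f₂ = f₀ · (v + u)/(v − u) (u > 0 toward emitter).
Rearranging, u = v · (f₂ − f₀)/(f₂ + f₀) = 1474 × 0.368/44.168 ≈ 12.3 m/s.
So the submarine is moving at 12.3 m/s toward the emitter.

12.3 m/s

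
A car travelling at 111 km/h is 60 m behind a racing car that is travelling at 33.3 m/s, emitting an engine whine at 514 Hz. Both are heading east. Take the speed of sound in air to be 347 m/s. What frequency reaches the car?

111 km/h = 30.83 m/s.
The car is behind, so the racing car is moving away from it while the car is moving toward the racing car.
With source receding and observer approaching, f' = f · (v + v_o)/(v + v_s).
f' = 514 × (347 + 30.83)/(347 + 33.3) = 514 × 377.83/380.3 ≈ 511 Hz.

511 Hz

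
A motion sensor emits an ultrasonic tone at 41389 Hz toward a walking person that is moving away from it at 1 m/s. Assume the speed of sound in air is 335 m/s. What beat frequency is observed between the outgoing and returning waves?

246 Hz

At the walking person (a moving observer), f₁ = f₀ · (v − u)/v = 41389 × 334/335 ≈ 41265 Hz.
On reflection it acts as a source moving away from the stationary detector: f₂ = f₁ · v/(v + u) = 41265 × 335/336 ≈ 41143 Hz.
Equivalently f₂ = f₀ · (v − u)/(v + u).
Beat frequency: |f₂ − f₀| = 2u·f₀/(v + u) = 2 × 1 × 41389/336 ≈ 246 Hz.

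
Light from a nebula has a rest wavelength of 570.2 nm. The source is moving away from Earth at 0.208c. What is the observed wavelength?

704.2 nm

Relativistic Doppler for wavelength: λ' = λ₀ · √((1 + β)/(1 − β)).
λ' = 570.2 × √(1.2080/0.7920) = 570.2 × 1.23501 ≈ 704.2 nm.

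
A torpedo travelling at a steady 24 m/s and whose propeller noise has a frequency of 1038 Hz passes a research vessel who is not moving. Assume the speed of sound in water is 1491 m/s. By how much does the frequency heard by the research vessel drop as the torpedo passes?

33.4 Hz

Approaching: f₁ = f · v/(v − v_s) = 1038 × 1491/1467 ≈ 1055.0 Hz.
Receding: f₂ = f · v/(v + v_s) = 1038 × 1491/1515 ≈ 1021.6 Hz.
Drop: f₁ − f₂ = 2f·v·v_s/(v² − v_s²) = 2 × 1038 × 1491 × 24/(1491² − 24²) ≈ 33.4 Hz.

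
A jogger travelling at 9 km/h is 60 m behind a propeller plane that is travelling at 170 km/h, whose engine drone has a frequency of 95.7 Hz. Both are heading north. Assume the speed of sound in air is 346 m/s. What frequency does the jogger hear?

85 Hz

170 km/h = 47.22 m/s; 9 km/h = 2.5 m/s.
The jogger is behind, so the propeller plane is moving away from it while the jogger is moving toward the propeller plane.
General Doppler shift: f' = f · (v + v_o)/(v + v_s).
f' = 95.7 × (346 + 2.5)/(346 + 47.22) = 95.7 × 348.5/393.22 ≈ 85 Hz.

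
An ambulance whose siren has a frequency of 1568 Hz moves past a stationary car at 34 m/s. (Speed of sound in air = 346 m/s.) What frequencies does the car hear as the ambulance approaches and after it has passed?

1739 Hz approaching; 1428 Hz receding

Approaching: f₁ = f · v/(v − v_s) = 1568 × 346/312 ≈ 1739 Hz.
Receding: f₂ = f · v/(v + v_s) = 1568 × 346/380 ≈ 1428 Hz.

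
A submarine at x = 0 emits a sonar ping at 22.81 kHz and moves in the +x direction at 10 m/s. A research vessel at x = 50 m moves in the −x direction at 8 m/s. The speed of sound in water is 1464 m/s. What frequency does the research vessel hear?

The observer lies on the +x side, so the source is heading toward the observer and the observer is heading toward the source.
With source approaching and observer approaching, f' = f · (v + v_o)/(v − v_s).
f' = 22.81 × (1464 + 8)/(1464 − 10) = 22.81 × 1472/1454 ≈ 23.1 kHz.

23.1 kHz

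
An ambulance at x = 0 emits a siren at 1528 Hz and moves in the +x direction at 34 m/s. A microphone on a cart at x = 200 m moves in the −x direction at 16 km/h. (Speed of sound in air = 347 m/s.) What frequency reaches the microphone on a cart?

1716 Hz

16 km/h = 4.444 m/s.
The observer lies on the +x side, so the source is heading toward the observer and the observer is heading toward the source.
Both move, so f' = f · (v + v_o)/(v − v_s).
f' = 1528 × (347 + 4.444)/(347 − 34) = 1528 × 351.44/313 ≈ 1716 Hz.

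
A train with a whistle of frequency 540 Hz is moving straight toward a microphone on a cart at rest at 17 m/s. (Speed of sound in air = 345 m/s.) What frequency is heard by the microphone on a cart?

With the source moving toward a stationary observer, f' = f · v/(v − v_s).
f' = 540 × 345/(345 − 17) = 540 × 345/328 ≈ 568 Hz.

568 Hz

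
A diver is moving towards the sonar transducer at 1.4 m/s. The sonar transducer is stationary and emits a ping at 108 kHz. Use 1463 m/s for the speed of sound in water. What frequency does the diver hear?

108.1 kHz

Only the observer moves, toward the source, so f' = f · (v + v_o)/v.
f' = 108 × (1463 + 1.4)/1463 = 108 × 1464.4/1463 ≈ 108.1 kHz.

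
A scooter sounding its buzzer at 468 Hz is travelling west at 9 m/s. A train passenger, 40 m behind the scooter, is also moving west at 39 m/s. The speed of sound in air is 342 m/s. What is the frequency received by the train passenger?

The train passenger is behind, so the scooter is moving away from it while the train passenger is moving toward the scooter.
Both move, so f' = f · (v + v_o)/(v + v_s).
f' = 468 × (342 + 39)/(342 + 9) = 468 × 381/351 ≈ 508 Hz.

508 Hz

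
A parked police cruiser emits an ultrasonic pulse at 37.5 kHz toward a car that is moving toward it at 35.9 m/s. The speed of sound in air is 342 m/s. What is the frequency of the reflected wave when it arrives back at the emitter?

At the car (a moving observer), f₁ = f₀ · (v + u)/v = 37.5 × 377.9/342 ≈ 41.4 kHz.
The reflection then acts as a moving source: f₂ = f₁ · v/(v − u) ≈ 46.3 kHz.
Equivalently f₂ = f₀ · (v + u)/(v − u).

46.3 kHz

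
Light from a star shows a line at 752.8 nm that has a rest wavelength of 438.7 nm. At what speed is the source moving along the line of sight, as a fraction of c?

λ'/λ₀ = 1.7160 > 1 (redshift), so the source is receding.
λ'/λ₀ = √((1 + β)/(1 − β)) for a receding source ⇒ β = (r² − 1)/(r² + 1) with r = λ'/λ₀.
β = (2.9446 − 1)/(2.9446 + 1) ≈ 0.493.

0.493c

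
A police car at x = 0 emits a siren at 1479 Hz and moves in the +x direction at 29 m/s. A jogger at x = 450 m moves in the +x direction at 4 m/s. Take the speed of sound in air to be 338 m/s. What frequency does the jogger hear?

The observer lies on the +x side, so the source is heading toward the observer and the observer is heading away from the source.
General Doppler shift: f' = f · (v − v_o)/(v − v_s).
f' = 1479 × (338 − 4)/(338 − 29) = 1479 × 334/309 ≈ 1599 Hz.

1599 Hz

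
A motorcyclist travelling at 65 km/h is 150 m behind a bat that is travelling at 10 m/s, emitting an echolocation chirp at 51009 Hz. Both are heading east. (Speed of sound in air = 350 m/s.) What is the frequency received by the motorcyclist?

52150 Hz

65 km/h = 18.06 m/s.
The motorcyclist is behind, so the bat is moving away from it while the motorcyclist is moving toward the bat.
General Doppler shift: f' = f · (v + v_o)/(v + v_s).
f' = 51009 × (350 + 18.06)/(350 + 10) = 51009 × 368.06/360 ≈ 52150 Hz.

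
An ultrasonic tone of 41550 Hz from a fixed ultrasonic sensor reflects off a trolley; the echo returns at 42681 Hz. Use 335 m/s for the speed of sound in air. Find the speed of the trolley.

Double Doppler shift off a moving reflector: f₂ = f₀ · (v + u)/(v − u) (u > 0 toward emitter).
Rearranging, u = v · (f₂ − f₀)/(f₂ + f₀) = 335 × 1131/84231 ≈ 4.5 m/s.
So the trolley is moving at 4.5 m/s toward the emitter.

4.5 m/s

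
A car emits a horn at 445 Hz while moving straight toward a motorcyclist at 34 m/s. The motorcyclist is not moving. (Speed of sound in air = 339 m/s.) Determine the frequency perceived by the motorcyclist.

495 Hz

With the source moving toward a stationary observer, f' = f · v/(v − v_s).
f' = 445 × 339/(339 − 34) = 445 × 339/305 ≈ 495 Hz.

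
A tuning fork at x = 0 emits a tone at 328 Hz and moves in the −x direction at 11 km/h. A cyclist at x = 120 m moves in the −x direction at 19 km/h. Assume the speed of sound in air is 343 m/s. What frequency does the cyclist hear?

11 km/h = 3.056 m/s; 19 km/h = 5.278 m/s.
The observer lies on the +x side, so the source is heading away from the observer and the observer is heading toward the source.
Both move, so f' = f · (v + v_o)/(v + v_s).
f' = 328 × (343 + 5.278)/(343 + 3.056) = 328 × 348.28/346.06 ≈ 330 Hz.

330 Hz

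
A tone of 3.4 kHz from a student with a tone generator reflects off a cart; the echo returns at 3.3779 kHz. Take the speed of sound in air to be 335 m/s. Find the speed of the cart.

Double Doppler shift off a moving reflector: f₂ = f₀ · (v + u)/(v − u) (u > 0 toward emitter).
Rearranging, u = v · (f₂ − f₀)/(f₂ + f₀) = 335 × -0.0221/6.7779 ≈ -1.09 m/s.
So the cart is moving at 1.09 m/s away from the emitter.

1.09 m/s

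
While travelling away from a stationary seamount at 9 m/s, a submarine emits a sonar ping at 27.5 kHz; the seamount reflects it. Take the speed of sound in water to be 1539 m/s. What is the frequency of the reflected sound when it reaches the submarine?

The seamount receives the sound from a moving source: f₁ = f₀ · v/(v + v_e) = 27.5 × 1539/1548 ≈ 27.3 kHz.
On the return leg the submarine is a moving observer: f₂ = f₁ · (v − v_e)/v = 27.3 × 1530/1539 ≈ 27.2 kHz.
Equivalently f₂ = f₀ · (v − v_e)/(v + v_e).

27.2 kHz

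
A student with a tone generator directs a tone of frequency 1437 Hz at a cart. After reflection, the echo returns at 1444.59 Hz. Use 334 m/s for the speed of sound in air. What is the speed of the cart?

0.88 m/s

Double Doppler shift off a moving reflector: f₂ = f₀ · (v + u)/(v − u) (u > 0 toward emitter).
Rearranging, u = v · (f₂ − f₀)/(f₂ + f₀) = 334 × 7.59/2881.59 ≈ 0.88 m/s.
So the cart is moving at 0.88 m/s toward the emitter.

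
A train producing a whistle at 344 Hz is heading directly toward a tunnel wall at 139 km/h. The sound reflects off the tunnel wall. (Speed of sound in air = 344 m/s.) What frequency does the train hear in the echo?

139 km/h = 38.61 m/s.
The tunnel wall receives the sound from a moving source: f₁ = f₀ · v/(v − v_e) = 344 × 344/305.39 ≈ 387 Hz.
On the return leg the train is a moving observer: f₂ = f₁ · (v + v_e)/v = 387 × 382.61/344 ≈ 431 Hz.

431 Hz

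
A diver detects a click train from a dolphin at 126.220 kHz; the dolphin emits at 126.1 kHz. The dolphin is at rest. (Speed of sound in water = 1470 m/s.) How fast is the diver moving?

1.40 m/s

f' > f, so the diver is approaching.
f' = f · (v + v_o)/v ⇒ v_o = v · |f'/f − 1|.
v_o = 1470 × |126.220/126.1 − 1| = 1470 × 0.0009516 ≈ 1.40 m/s.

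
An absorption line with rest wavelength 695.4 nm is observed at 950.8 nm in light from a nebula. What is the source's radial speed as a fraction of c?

0.303

λ'/λ₀ = 1.3673 > 1 (redshift), so the source is receding.
λ'/λ₀ = √((1 + β)/(1 − β)) for a receding source ⇒ β = (r² − 1)/(r² + 1) with r = λ'/λ₀.
β = (1.8694 − 1)/(1.8694 + 1) ≈ 0.303.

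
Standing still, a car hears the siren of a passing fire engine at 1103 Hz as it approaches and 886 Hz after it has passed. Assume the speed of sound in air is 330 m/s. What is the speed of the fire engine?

36 m/s

f₁/f₂ = (v + v_s)/(v − v_s), so v_s = v · (f₁ − f₂)/(f₁ + f₂).
v_s = 330 × (1103 − 886)/(1103 + 886) = 330 × 217/1989 ≈ 36 m/s.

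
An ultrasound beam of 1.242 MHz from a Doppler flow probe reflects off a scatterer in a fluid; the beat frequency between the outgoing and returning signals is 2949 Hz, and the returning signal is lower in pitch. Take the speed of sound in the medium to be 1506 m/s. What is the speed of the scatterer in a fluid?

1.79 m/s

Double Doppler shift off a moving reflector: f₂ = f₀ · (v + u)/(v − u) (u > 0 toward emitter).
Returning signal is lower, so f₂ = f₀ − Δf = 1242000 − 2949 = 1239051 Hz.
Rearranging, u = v · (f₂ − f₀)/(f₂ + f₀) = 1506 × -2949/2481051 ≈ -1.79 m/s.
So the scatterer in a fluid is moving at 1.79 m/s away from the emitter.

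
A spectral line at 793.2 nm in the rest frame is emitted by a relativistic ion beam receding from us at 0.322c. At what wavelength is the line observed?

Relativistic Doppler for wavelength: λ' = λ₀ · √((1 + β)/(1 − β)).
λ' = 793.2 × √(1.3220/0.6780) = 793.2 × 1.39637 ≈ 1107.6 nm.

1107.6 nm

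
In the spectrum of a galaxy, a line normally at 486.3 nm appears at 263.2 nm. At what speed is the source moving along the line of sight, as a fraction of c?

0.547c

λ'/λ₀ = 0.5412 < 1 (blueshift), so the source is approaching.
λ'/λ₀ = √((1 − β)/(1 + β)) for an approaching source ⇒ β = (1 − r²)/(1 + r²) with r = λ'/λ₀.
β = (1 − 0.2929)/(1 + 0.2929) ≈ 0.547.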